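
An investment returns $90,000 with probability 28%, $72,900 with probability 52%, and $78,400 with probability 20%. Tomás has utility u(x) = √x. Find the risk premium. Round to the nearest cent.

E[u] = 0.28·√90000 + 0.52·√72900 + 0.2·√78400 = 0.28·300 + 0.52·270 + 0.2·280 = 280.4
CE = (280.4)² = 78624.16
Risk premium = EV − CE = 78788 − 78624.16 = 163.84

$163.84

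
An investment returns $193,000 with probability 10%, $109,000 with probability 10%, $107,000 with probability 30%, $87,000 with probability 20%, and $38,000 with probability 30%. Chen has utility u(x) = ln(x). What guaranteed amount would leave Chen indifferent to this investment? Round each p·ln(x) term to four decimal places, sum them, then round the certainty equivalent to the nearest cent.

$79,969.45

E[u] = 0.1·ln(193000) + 0.1·ln(109000) + 0.3·ln(107000) + 0.2·ln(87000) + 0.3·ln(38000) = 1.2170 + 1.1599 + 3.4742 + 2.2747 + 3.1636 = 11.2894
CE = e^11.2894 ≈ 79969.45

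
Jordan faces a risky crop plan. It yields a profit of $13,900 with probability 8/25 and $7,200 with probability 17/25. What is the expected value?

EV = 8/25 × 13900 + 17/25 × 7200 = 4448 + 4896 = 9344

$9,344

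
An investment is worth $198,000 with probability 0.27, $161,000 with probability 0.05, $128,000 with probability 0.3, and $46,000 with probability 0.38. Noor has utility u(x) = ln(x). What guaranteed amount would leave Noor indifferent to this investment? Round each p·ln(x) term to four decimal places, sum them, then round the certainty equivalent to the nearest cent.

E[u] = 0.27·ln(198000) + 0.05·ln(161000) + 0.3·ln(128000) + 0.38·ln(46000) = 3.2929 + 0.5995 + 3.5279 + 4.0798 = 11.5001
CE = e^11.5001 ≈ 98725.64

$98,725.64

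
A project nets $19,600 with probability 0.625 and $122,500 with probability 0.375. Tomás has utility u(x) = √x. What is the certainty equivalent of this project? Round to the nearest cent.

E[u] = 0.625·√19600 + 0.375·√122500 = 0.625·140 + 0.375·350 = 218.75
CE = (218.75)² = 47851.5625

$47,851.56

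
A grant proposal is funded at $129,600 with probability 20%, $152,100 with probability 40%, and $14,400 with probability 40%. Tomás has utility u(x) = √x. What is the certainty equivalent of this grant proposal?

$76,176

E[u] = 0.2·√129600 + 0.4·√152100 + 0.4·√14400 = 0.2·360 + 0.4·390 + 0.4·120 = 276
CE = (276)² = 76176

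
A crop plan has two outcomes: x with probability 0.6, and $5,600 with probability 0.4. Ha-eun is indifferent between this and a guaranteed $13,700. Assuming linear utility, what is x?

0.6·x + 0.4·5600 = 13700
0.6·x = 13700 − 2240 = 11460
x = 11460 / 0.6 = 19100

x = $19,100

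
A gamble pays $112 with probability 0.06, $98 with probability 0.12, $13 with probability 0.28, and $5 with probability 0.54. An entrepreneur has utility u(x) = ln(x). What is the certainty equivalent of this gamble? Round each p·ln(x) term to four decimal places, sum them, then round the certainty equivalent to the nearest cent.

$11.25

E[u] = 0.06·ln(112) + 0.12·ln(98) + 0.28·ln(13) + 0.54·ln(5) = 0.2831 + 0.5502 + 0.7182 + 0.8691 = 2.4206
CE = e^2.4206 ≈ 11.25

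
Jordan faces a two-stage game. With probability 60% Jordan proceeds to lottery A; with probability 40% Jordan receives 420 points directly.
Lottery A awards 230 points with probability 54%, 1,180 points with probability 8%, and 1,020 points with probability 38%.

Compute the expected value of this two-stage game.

EV(A) = 0.54 × 230 + 0.08 × 1180 + 0.38 × 1020 = 124.2 + 94.4 + 387.6 = 606.2
Branch B: 420 (certain)
Overall = 0.6 × 606.2 + 0.4 × 420 = 363.72 + 168 = 531.72

531.72 points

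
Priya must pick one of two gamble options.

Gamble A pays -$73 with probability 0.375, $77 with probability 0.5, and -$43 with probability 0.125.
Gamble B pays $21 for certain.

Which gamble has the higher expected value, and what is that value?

Gamble A = 0.375 × (-73) + 0.5 × 77 + 0.125 × (-43) = -27.375 + 38.5 − 5.375 = 5.75
Gamble B: 21 (certain)

Gamble B ($21)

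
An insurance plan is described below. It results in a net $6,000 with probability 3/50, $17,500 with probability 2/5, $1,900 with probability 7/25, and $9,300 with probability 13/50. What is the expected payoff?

$10,310

EV = 3/50 × 6000 + 2/5 × 17500 + 7/25 × 1900 + 13/50 × 9300 = 360 + 7000 + 532 + 2418 = 10310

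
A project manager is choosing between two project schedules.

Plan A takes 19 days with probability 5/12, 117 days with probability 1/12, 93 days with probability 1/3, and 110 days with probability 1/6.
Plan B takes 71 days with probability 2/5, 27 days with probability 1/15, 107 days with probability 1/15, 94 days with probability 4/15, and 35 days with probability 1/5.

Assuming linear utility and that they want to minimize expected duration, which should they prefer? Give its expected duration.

Plan A (67 days)

Plan A = 5/12 × 19 + 1/12 × 117 + 1/3 × 93 + 1/6 × 110 = 7.9167 + 9.75 + 31 + 18.3333 = 67
Plan B = 2/5 × 71 + 1/15 × 27 + 1/15 × 107 + 4/15 × 94 + 1/5 × 35 = 28.4 + 1.8 + 7.1333 + 25.0667 + 7 = 69.4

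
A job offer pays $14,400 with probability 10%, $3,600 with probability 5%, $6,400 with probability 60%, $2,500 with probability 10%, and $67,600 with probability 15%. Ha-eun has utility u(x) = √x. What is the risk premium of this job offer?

$4,401

E[u] = 0.1·√14400 + 0.05·√3600 + 0.6·√6400 + 0.1·√2500 + 0.15·√67600 = 0.1·120 + 0.05·60 + 0.6·80 + 0.1·50 + 0.15·260 = 107
CE = (107)² = 11449
Risk premium = EV − CE = 15850 − 11449 = 4401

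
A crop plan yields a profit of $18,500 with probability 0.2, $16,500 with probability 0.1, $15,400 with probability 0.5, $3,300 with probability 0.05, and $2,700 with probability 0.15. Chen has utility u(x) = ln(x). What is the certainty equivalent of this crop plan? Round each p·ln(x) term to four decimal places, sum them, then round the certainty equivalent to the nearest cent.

E[u] = 0.2·ln(18500) + 0.1·ln(16500) + 0.5·ln(15400) + 0.05·ln(3300) + 0.15·ln(2700) = 1.9651 + 0.9711 + 4.8211 + 0.4051 + 1.1852 = 9.3476
CE = e^9.3476 ≈ 11471.26

$11,471.26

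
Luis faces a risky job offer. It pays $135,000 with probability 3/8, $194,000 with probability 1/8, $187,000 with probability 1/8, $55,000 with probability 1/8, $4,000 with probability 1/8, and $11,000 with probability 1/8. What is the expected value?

$107,000

EV = 3/8 × 135000 + 1/8 × 194000 + 1/8 × 187000 + 1/8 × 55000 + 1/8 × 4000 + 1/8 × 11000 = 50625 + 24250 + 23375 + 6875 + 500 + 1375 = 107000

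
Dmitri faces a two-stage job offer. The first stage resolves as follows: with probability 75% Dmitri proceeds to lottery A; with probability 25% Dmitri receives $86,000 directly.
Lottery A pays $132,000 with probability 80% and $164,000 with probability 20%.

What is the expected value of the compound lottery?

EV(A) = 0.8 × 132000 + 0.2 × 164000 = 105600 + 32800 = 138400
Branch B: 86000 (certain)
Overall = 0.75 × 138400 + 0.25 × 86000 = 103800 + 21500 = 125300

$125,300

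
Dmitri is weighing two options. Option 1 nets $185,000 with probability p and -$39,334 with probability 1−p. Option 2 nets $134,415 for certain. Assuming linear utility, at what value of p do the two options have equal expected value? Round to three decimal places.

p = 0.775

p·185000 + (1−p)·(-39334) = 134415
224334p − 39334 = 134415
p = (134415 + 39334) / 224334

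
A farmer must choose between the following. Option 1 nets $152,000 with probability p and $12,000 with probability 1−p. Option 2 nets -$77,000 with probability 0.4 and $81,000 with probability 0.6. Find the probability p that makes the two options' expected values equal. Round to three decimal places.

EV(Option 2) = 0.4 × (-77000) + 0.6 × 81000 = -30800 + 48600 = 17800
p·152000 + (1−p)·12000 = 17800
140000p + 12000 = 17800
p = (17800 − 12000) / 140000

p = 0.041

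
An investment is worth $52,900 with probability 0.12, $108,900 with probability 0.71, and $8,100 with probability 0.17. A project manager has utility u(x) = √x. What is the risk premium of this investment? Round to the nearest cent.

E[u] = 0.12·√52900 + 0.71·√108900 + 0.17·√8100 = 0.12·230 + 0.71·330 + 0.17·90 = 277.2
CE = (277.2)² = 76839.84
Risk premium = EV − CE = 85044 − 76839.84 = 8204.16

$8,204.16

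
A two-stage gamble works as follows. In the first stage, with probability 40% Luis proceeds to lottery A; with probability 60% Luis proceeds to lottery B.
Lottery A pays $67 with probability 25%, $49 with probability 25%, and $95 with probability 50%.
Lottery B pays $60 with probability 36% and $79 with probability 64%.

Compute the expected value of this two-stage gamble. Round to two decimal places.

EV(A) = 0.25 × 67 + 0.25 × 49 + 0.5 × 95 = 16.75 + 12.25 + 47.5 = 76.5
EV(B) = 0.36 × 60 + 0.64 × 79 = 21.6 + 50.56 = 72.16
Overall = 0.4 × 76.5 + 0.6 × 72.16 = 30.6 + 43.296 = 73.896

$73.90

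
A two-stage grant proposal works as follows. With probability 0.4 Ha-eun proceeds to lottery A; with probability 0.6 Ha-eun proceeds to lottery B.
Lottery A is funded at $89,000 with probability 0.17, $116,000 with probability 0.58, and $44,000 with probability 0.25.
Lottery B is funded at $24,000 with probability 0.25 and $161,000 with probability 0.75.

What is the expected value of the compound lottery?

EV(A) = 0.17 × 89000 + 0.58 × 116000 + 0.25 × 44000 = 15130 + 67280 + 11000 = 93410
EV(B) = 0.25 × 24000 + 0.75 × 161000 = 6000 + 120750 = 126750
Overall = 0.4 × 93410 + 0.6 × 126750 = 37364 + 76050 = 113414

$113,414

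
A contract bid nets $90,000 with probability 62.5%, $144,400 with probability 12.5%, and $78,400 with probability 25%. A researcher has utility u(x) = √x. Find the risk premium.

$875

E[u] = 0.625·√90000 + 0.125·√144400 + 0.25·√78400 = 0.625·300 + 0.125·380 + 0.25·280 = 305
CE = (305)² = 93025
Risk premium = EV − CE = 93900 − 93025 = 875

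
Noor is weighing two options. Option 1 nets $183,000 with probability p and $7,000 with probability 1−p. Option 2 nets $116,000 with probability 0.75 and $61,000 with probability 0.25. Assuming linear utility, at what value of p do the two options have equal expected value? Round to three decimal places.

p = 0.541

EV(Option 2) = 0.75 × 116000 + 0.25 × 61000 = 87000 + 15250 = 102250
p·183000 + (1−p)·7000 = 102250
176000p + 7000 = 102250
p = (102250 − 7000) / 176000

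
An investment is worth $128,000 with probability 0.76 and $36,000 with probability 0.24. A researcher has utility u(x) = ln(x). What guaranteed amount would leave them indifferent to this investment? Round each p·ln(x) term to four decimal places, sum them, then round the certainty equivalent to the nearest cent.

E[u] = 0.76·ln(128000) + 0.24·ln(36000) = 8.9374 + 2.5179 = 11.4553
CE = e^11.4553 ≈ 94400.34

$94,400.34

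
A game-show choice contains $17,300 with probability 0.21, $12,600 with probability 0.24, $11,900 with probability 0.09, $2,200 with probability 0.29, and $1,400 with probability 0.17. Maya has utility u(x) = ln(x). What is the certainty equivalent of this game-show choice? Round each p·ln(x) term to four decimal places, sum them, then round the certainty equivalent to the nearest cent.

E[u] = 0.21·ln(17300) + 0.24·ln(12600) + 0.09·ln(11900) + 0.29·ln(2200) + 0.17·ln(1400) = 2.0493 + 2.2659 + 0.8446 + 2.2319 + 1.2315 = 8.6232
CE = e^8.6232 ≈ 5559.15

$5,559.15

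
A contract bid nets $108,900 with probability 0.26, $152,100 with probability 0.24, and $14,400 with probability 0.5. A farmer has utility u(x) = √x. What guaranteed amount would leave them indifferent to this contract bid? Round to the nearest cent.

$57,312.36

E[u] = 0.26·√108900 + 0.24·√152100 + 0.5·√14400 = 0.26·330 + 0.24·390 + 0.5·120 = 239.4
CE = (239.4)² = 57312.36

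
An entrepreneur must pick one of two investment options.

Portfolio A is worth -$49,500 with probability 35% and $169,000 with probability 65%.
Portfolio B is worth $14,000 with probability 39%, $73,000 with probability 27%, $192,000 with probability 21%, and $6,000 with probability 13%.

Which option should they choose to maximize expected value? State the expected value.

Portfolio A ($92,525)

Portfolio A = 0.35 × (-49500) + 0.65 × 169000 = -17325 + 109850 = 92525
Portfolio B = 0.39 × 14000 + 0.27 × 73000 + 0.21 × 192000 + 0.13 × 6000 = 5460 + 19710 + 40320 + 780 = 66270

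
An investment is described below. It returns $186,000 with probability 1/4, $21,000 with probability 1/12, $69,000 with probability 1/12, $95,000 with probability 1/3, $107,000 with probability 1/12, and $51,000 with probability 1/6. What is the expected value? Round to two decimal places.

EV = 1/4 × 186000 + 1/12 × 21000 + 1/12 × 69000 + 1/3 × 95000 + 1/12 × 107000 + 1/6 × 51000 = 46500 + 1750 + 5750 + 31666.6667 + 8916.6667 + 8500 = 103083.3333

$103,083.33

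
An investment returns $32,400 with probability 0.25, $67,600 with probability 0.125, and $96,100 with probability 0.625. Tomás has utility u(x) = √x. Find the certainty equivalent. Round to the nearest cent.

E[u] = 0.25·√32400 + 0.125·√67600 + 0.625·√96100 = 0.25·180 + 0.125·260 + 0.625·310 = 271.25
CE = (271.25)² = 73576.5625

$73,576.56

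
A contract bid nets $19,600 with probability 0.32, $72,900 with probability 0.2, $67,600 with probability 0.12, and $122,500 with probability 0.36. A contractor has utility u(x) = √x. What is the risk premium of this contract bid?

$7,528

E[u] = 0.32·√19600 + 0.2·√72900 + 0.12·√67600 + 0.36·√122500 = 0.32·140 + 0.2·270 + 0.12·260 + 0.36·350 = 256
CE = (256)² = 65536
Risk premium = EV − CE = 73064 − 65536 = 7528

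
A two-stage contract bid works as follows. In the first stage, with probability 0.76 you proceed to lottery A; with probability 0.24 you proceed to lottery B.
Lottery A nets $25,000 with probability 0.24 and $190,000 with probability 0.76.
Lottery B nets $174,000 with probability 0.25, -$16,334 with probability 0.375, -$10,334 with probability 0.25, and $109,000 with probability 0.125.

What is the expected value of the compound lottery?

EV(A) = 0.24 × 25000 + 0.76 × 190000 = 6000 + 144400 = 150400
EV(B) = 0.25 × 174000 + 0.375 × (-16334) + 0.25 × (-10334) + 0.125 × 109000 = 43500 − 6125.25 − 2583.5 + 13625 = 48416.25
Overall = 0.76 × 150400 + 0.24 × 48416.25 = 114304 + 11619.9 = 125923.9

$125,923.90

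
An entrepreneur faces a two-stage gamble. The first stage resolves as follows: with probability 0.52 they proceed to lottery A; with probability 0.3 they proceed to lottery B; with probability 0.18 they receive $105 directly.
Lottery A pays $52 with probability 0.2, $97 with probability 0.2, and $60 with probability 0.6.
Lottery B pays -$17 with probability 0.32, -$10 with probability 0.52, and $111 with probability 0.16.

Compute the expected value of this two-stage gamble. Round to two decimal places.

$55.25

EV(A) = 0.2 × 52 + 0.2 × 97 + 0.6 × 60 = 10.4 + 19.4 + 36 = 65.8
EV(B) = 0.32 × (-17) + 0.52 × (-10) + 0.16 × 111 = -5.44 − 5.2 + 17.76 = 7.12
Branch C: 105 (certain)
Overall = 0.52 × 65.8 + 0.3 × 7.12 + 0.18 × 105 = 34.216 + 2.136 + 18.9 = 55.252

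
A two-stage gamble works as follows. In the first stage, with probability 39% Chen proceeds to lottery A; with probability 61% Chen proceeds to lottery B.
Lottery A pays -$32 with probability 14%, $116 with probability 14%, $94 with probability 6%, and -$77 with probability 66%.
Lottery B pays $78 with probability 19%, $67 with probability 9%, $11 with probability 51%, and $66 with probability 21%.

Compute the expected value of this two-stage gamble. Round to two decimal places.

EV(A) = 0.14 × (-32) + 0.14 × 116 + 0.06 × 94 + 0.66 × (-77) = -4.48 + 16.24 + 5.64 − 50.82 = -33.42
EV(B) = 0.19 × 78 + 0.09 × 67 + 0.51 × 11 + 0.21 × 66 = 14.82 + 6.03 + 5.61 + 13.86 = 40.32
Overall = 0.39 × (-33.42) + 0.61 × 40.32 = -13.0338 + 24.5952 = 11.5614

$11.56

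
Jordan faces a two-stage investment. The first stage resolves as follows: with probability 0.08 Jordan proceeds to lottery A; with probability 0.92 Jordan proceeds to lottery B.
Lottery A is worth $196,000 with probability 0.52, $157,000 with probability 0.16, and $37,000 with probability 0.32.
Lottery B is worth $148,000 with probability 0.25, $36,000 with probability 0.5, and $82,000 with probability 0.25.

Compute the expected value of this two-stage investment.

EV(A) = 0.52 × 196000 + 0.16 × 157000 + 0.32 × 37000 = 101920 + 25120 + 11840 = 138880
EV(B) = 0.25 × 148000 + 0.5 × 36000 + 0.25 × 82000 = 37000 + 18000 + 20500 = 75500
Overall = 0.08 × 138880 + 0.92 × 75500 = 11110.4 + 69460 = 80570.4

$80,570.40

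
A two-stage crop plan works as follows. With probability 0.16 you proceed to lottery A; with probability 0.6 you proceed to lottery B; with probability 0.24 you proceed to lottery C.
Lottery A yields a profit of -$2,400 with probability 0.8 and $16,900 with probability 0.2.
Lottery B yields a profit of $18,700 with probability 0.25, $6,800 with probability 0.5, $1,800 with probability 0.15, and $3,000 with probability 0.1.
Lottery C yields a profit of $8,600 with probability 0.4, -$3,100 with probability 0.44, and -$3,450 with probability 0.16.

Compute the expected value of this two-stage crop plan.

EV(A) = 0.8 × (-2400) + 0.2 × 16900 = -1920 + 3380 = 1460
EV(B) = 0.25 × 18700 + 0.5 × 6800 + 0.15 × 1800 + 0.1 × 3000 = 4675 + 3400 + 270 + 300 = 8645
EV(C) = 0.4 × 8600 + 0.44 × (-3100) + 0.16 × (-3450) = 3440 − 1364 − 552 = 1524
Overall = 0.16 × 1460 + 0.6 × 8645 + 0.24 × 1524 = 233.6 + 5187 + 365.76 = 5786.36

$5,786.36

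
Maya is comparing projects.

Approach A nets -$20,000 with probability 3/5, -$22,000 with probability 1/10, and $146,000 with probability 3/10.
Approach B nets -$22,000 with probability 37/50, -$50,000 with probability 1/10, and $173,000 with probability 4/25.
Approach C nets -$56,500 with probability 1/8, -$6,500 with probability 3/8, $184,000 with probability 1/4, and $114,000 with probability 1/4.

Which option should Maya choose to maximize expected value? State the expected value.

Approach C ($65,000)

Approach A = 3/5 × (-20000) + 1/10 × (-22000) + 3/10 × 146000 = -12000 − 2200 + 43800 = 29600
Approach B = 37/50 × (-22000) + 1/10 × (-50000) + 4/25 × 173000 = -16280 − 5000 + 27680 = 6400
Approach C = 1/8 × (-56500) + 3/8 × (-6500) + 1/4 × 184000 + 1/4 × 114000 = -7062.5 − 2437.5 + 46000 + 28500 = 65000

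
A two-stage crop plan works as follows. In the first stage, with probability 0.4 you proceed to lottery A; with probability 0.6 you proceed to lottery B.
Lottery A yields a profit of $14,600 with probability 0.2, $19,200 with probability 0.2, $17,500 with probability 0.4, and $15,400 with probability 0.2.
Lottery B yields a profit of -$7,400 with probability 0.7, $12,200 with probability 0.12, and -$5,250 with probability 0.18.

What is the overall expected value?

EV(A) = 0.2 × 14600 + 0.2 × 19200 + 0.4 × 17500 + 0.2 × 15400 = 2920 + 3840 + 7000 + 3080 = 16840
EV(B) = 0.7 × (-7400) + 0.12 × 12200 + 0.18 × (-5250) = -5180 + 1464 − 945 = -4661
Overall = 0.4 × 16840 + 0.6 × (-4661) = 6736 − 2796.6 = 3939.4

$3,939.40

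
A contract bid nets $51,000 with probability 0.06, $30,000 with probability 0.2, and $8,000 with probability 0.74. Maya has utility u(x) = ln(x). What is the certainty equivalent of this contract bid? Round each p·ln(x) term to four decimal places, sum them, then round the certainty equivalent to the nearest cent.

$11,645.79

E[u] = 0.06·ln(51000) + 0.2·ln(30000) + 0.74·ln(8000) = 0.6504 + 2.0618 + 6.6505 = 9.3627
CE = e^9.3627 ≈ 11645.79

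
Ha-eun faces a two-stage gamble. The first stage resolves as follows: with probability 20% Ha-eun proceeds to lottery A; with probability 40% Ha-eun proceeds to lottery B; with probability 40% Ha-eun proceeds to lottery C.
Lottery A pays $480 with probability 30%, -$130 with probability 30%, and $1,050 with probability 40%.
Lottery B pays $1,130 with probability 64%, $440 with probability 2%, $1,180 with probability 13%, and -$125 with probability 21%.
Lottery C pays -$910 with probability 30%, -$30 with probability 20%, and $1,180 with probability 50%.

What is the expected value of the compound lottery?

$573.06

EV(A) = 0.3 × 480 + 0.3 × (-130) + 0.4 × 1050 = 144 − 39 + 420 = 525
EV(B) = 0.64 × 1130 + 0.02 × 440 + 0.13 × 1180 + 0.21 × (-125) = 723.2 + 8.8 + 153.4 − 26.25 = 859.15
EV(C) = 0.3 × (-910) + 0.2 × (-30) + 0.5 × 1180 = -273 − 6 + 590 = 311
Overall = 0.2 × 525 + 0.4 × 859.15 + 0.4 × 311 = 105 + 343.66 + 124.4 = 573.06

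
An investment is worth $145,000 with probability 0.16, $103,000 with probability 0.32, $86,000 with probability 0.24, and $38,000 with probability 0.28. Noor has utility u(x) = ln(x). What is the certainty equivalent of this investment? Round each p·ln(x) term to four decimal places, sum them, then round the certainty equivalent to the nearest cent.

E[u] = 0.16·ln(145000) + 0.32·ln(103000) + 0.24·ln(86000) + 0.28·ln(38000) = 1.9015 + 3.6936 + 2.7269 + 2.9527 = 11.2747
CE = e^11.2747 ≈ 78802.50

$78,802.50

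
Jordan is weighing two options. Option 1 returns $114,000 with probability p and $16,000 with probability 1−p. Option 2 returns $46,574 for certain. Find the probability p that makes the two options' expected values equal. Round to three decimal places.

p = 0.312

p·114000 + (1−p)·16000 = 46574
98000p + 16000 = 46574
p = (46574 − 16000) / 98000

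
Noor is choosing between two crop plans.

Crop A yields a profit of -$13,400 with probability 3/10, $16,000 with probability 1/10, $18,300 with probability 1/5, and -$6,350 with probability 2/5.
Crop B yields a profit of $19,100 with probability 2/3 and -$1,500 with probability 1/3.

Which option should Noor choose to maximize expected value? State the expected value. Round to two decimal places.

Crop B ($12,233.33)

Crop A = 3/10 × (-13400) + 1/10 × 16000 + 1/5 × 18300 + 2/5 × (-6350) = -4020 + 1600 + 3660 − 2540 = -1300
Crop B = 2/3 × 19100 + 1/3 × (-1500) = 12733.3333 − 500 = 12233.3333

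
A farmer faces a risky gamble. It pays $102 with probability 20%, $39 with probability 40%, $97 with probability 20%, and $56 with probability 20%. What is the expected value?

EV = 0.2 × 102 + 0.4 × 39 + 0.2 × 97 + 0.2 × 56 = 20.4 + 15.6 + 19.4 + 11.2 = 66.6

$66.60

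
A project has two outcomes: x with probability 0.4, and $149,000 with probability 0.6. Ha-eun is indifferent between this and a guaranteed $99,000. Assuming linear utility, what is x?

0.4·x + 0.6·149000 = 99000
0.4·x = 99000 − 89400 = 9600
x = 9600 / 0.4 = 24000

x = $24,000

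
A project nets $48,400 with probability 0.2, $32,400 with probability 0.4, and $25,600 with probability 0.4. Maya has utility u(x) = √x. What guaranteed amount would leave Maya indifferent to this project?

$32,400

E[u] = 0.2·√48400 + 0.4·√32400 + 0.4·√25600 = 0.2·220 + 0.4·180 + 0.4·160 = 180
CE = (180)² = 32400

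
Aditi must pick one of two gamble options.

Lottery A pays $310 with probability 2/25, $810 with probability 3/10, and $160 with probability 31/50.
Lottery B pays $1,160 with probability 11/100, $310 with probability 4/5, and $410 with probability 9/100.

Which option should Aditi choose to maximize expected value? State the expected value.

Lottery A = 2/25 × 310 + 3/10 × 810 + 31/50 × 160 = 24.8 + 243 + 99.2 = 367
Lottery B = 11/100 × 1160 + 4/5 × 310 + 9/100 × 410 = 127.6 + 248 + 36.9 = 412.5

Lottery B ($412.50)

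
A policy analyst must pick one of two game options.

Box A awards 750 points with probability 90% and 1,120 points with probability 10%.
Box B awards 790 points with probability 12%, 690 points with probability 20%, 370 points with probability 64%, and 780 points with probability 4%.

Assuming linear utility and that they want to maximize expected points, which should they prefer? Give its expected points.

Box A (787 points)

Box A = 0.9 × 750 + 0.1 × 1120 = 675 + 112 = 787
Box B = 0.12 × 790 + 0.2 × 690 + 0.64 × 370 + 0.04 × 780 = 94.8 + 138 + 236.8 + 31.2 = 500.8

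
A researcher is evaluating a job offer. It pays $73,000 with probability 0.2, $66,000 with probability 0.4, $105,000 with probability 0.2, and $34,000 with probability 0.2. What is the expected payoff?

$68,800

EV = 0.2 × 73000 + 0.4 × 66000 + 0.2 × 105000 + 0.2 × 34000 = 14600 + 26400 + 21000 + 6800 = 68800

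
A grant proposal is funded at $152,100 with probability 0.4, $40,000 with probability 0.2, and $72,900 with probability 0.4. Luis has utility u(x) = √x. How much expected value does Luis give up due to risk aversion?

$5,584

E[u] = 0.4·√152100 + 0.2·√40000 + 0.4·√72900 = 0.4·390 + 0.2·200 + 0.4·270 = 304
CE = (304)² = 92416
Risk premium = EV − CE = 98000 − 92416 = 5584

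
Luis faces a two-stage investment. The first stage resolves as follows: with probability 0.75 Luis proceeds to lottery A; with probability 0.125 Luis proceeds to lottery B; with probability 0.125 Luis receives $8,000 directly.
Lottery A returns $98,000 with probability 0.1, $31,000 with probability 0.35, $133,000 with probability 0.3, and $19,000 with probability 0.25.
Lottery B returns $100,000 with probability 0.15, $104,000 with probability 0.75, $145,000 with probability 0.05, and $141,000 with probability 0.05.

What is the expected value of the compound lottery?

EV(A) = 0.1 × 98000 + 0.35 × 31000 + 0.3 × 133000 + 0.25 × 19000 = 9800 + 10850 + 39900 + 4750 = 65300
EV(B) = 0.15 × 100000 + 0.75 × 104000 + 0.05 × 145000 + 0.05 × 141000 = 15000 + 78000 + 7250 + 7050 = 107300
Branch C: 8000 (certain)
Overall = 0.75 × 65300 + 0.125 × 107300 + 0.125 × 8000 = 48975 + 13412.5 + 1000 = 63387.5

$63,387.50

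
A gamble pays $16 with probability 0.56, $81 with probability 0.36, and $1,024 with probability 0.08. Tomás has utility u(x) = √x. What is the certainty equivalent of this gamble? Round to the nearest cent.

$64.64

E[u] = 0.56·√16 + 0.36·√81 + 0.08·√1024 = 0.56·4 + 0.36·9 + 0.08·32 = 8.04
CE = (8.04)² = 64.6416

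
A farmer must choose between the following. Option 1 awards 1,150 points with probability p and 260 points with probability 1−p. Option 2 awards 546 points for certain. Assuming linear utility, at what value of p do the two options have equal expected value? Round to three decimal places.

p·1150 + (1−p)·260 = 546
890p + 260 = 546
p = (546 − 260) / 890

p = 0.321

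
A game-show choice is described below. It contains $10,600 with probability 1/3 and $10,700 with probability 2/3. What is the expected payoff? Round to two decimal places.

$10,666.67

EV = 1/3 × 10600 + 2/3 × 10700 = 3533.3333 + 7133.3333 = 10666.6667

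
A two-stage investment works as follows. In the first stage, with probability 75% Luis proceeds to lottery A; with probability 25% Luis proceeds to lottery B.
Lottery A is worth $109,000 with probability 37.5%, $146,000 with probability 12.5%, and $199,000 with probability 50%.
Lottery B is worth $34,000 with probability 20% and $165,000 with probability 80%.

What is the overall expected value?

$153,668.75

EV(A) = 0.375 × 109000 + 0.125 × 146000 + 0.5 × 199000 = 40875 + 18250 + 99500 = 158625
EV(B) = 0.2 × 34000 + 0.8 × 165000 = 6800 + 132000 = 138800
Overall = 0.75 × 158625 + 0.25 × 138800 = 118968.75 + 34700 = 153668.75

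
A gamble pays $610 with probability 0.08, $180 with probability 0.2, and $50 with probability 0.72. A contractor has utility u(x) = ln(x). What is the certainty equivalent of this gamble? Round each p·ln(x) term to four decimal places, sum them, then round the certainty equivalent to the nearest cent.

$78.92

E[u] = 0.08·ln(610) + 0.2·ln(180) + 0.72·ln(50) = 0.5131 + 1.0386 + 2.8167 = 4.3684
CE = e^4.3684 ≈ 78.92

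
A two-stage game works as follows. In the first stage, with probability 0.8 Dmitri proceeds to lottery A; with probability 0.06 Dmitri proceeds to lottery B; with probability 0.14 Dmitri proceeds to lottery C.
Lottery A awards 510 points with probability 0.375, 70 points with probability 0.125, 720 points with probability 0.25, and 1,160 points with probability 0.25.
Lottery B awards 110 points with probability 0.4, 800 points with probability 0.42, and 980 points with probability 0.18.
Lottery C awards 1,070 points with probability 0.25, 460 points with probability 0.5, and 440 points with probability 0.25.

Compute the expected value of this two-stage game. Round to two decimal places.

EV(A) = 0.375 × 510 + 0.125 × 70 + 0.25 × 720 + 0.25 × 1160 = 191.25 + 8.75 + 180 + 290 = 670
EV(B) = 0.4 × 110 + 0.42 × 800 + 0.18 × 980 = 44 + 336 + 176.4 = 556.4
EV(C) = 0.25 × 1070 + 0.5 × 460 + 0.25 × 440 = 267.5 + 230 + 110 = 607.5
Overall = 0.8 × 670 + 0.06 × 556.4 + 0.14 × 607.5 = 536 + 33.384 + 85.05 = 654.434

654.43 points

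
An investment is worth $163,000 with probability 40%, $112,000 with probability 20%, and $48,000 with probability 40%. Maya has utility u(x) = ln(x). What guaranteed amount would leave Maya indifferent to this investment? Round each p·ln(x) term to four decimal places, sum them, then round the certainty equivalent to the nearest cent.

E[u] = 0.4·ln(163000) + 0.2·ln(112000) + 0.4·ln(48000) = 4.8006 + 2.3253 + 4.3116 = 11.4375
CE = e^11.4375 ≈ 92734.88

$92,734.88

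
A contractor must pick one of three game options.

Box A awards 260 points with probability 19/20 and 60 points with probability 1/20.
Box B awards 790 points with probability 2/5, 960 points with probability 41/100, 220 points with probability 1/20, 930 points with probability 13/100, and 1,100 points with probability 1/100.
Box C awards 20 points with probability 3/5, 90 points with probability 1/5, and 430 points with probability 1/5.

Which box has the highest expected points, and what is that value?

Box B (852.5 points)

Box A = 19/20 × 260 + 1/20 × 60 = 247 + 3 = 250
Box B = 2/5 × 790 + 41/100 × 960 + 1/20 × 220 + 13/100 × 930 + 1/100 × 1100 = 316 + 393.6 + 11 + 120.9 + 11 = 852.5
Box C = 3/5 × 20 + 1/5 × 90 + 1/5 × 430 = 12 + 18 + 86 = 116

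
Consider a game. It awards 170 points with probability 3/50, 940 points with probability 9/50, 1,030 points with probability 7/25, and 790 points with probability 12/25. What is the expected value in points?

847 points

EV = 3/50 × 170 + 9/50 × 940 + 7/25 × 1030 + 12/25 × 790 = 10.2 + 169.2 + 288.4 + 379.2 = 847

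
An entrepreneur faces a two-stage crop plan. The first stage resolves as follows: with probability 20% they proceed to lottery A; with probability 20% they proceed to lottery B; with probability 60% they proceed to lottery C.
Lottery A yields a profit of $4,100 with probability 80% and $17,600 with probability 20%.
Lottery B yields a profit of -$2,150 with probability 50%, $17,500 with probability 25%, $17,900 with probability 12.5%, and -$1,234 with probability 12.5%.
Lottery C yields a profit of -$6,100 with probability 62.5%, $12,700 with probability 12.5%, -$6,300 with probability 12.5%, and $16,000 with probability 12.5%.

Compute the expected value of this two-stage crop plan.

EV(A) = 0.8 × 4100 + 0.2 × 17600 = 3280 + 3520 = 6800
EV(B) = 0.5 × (-2150) + 0.25 × 17500 + 0.125 × 17900 + 0.125 × (-1234) = -1075 + 4375 + 2237.5 − 154.25 = 5383.25
EV(C) = 0.625 × (-6100) + 0.125 × 12700 + 0.125 × (-6300) + 0.125 × 16000 = -3812.5 + 1587.5 − 787.5 + 2000 = -1012.5
Overall = 0.2 × 6800 + 0.2 × 5383.25 + 0.6 × (-1012.5) = 1360 + 1076.65 − 607.5 = 1829.15

$1,829.15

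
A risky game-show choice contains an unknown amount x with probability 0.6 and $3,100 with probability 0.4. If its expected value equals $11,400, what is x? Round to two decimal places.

0.6·x + 0.4·3100 = 11400
0.6·x = 11400 − 1240 = 10160
x = 10160 / 0.6 = 16933.3333

x = $16,933.33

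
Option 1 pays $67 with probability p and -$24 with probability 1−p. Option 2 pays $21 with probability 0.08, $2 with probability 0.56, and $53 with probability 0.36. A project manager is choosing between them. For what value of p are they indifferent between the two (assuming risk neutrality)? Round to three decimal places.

EV(Option 2) = 0.08 × 21 + 0.56 × 2 + 0.36 × 53 = 1.68 + 1.12 + 19.08 = 21.88
p·67 + (1−p)·(-24) = 21.88
91p − 24 = 21.88
p = (21.88 + 24) / 91

p = 0.504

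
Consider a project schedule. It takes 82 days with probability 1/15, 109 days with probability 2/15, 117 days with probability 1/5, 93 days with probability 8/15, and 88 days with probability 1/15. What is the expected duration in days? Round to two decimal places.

EV = 1/15 × 82 + 2/15 × 109 + 1/5 × 117 + 8/15 × 93 + 1/15 × 88 = 5.4667 + 14.5333 + 23.4 + 49.6 + 5.8667 = 98.8667

98.87 days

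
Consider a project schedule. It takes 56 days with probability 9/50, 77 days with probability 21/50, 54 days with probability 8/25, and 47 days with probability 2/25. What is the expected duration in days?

EV = 9/50 × 56 + 21/50 × 77 + 8/25 × 54 + 2/25 × 47 = 10.08 + 32.34 + 17.28 + 3.76 = 63.46

63.46 days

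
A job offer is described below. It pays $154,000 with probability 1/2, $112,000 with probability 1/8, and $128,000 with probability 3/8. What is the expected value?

EV = 1/2 × 154000 + 1/8 × 112000 + 3/8 × 128000 = 77000 + 14000 + 48000 = 139000

$139,000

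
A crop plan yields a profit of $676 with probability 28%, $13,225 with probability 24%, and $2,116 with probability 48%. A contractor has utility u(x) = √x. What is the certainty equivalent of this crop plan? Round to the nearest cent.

E[u] = 0.28·√676 + 0.24·√13225 + 0.48·√2116 = 0.28·26 + 0.24·115 + 0.48·46 = 56.96
CE = (56.96)² = 3244.4416

$3,244.44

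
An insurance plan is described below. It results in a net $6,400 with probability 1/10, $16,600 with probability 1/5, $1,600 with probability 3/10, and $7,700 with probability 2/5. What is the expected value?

$7,520

EV = 1/10 × 6400 + 1/5 × 16600 + 3/10 × 1600 + 2/5 × 7700 = 640 + 3320 + 480 + 3080 = 7520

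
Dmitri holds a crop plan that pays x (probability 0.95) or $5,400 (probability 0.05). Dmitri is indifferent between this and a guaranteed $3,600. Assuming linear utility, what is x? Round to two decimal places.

0.95·x + 0.05·5400 = 3600
0.95·x = 3600 − 270 = 3330
x = 3330 / 0.95 = 3505.2632

x = $3,505.26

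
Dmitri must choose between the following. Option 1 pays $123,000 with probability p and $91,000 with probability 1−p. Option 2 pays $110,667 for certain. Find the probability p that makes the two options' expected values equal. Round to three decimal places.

p·123000 + (1−p)·91000 = 110667
32000p + 91000 = 110667
p = (110667 − 91000) / 32000

p = 0.615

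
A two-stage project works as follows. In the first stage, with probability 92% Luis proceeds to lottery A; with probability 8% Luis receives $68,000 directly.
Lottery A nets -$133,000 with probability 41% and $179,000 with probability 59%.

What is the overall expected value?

$52,433.60

EV(A) = 0.41 × (-133000) + 0.59 × 179000 = -54530 + 105610 = 51080
Branch B: 68000 (certain)
Overall = 0.92 × 51080 + 0.08 × 68000 = 46993.6 + 5440 = 52433.6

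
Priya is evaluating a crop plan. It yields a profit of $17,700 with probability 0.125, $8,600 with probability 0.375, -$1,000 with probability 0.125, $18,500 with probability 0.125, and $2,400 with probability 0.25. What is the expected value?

$8,225

EV = 0.125 × 17700 + 0.375 × 8600 + 0.125 × (-1000) + 0.125 × 18500 + 0.25 × 2400 = 2212.5 + 3225 − 125 + 2312.5 + 600 = 8225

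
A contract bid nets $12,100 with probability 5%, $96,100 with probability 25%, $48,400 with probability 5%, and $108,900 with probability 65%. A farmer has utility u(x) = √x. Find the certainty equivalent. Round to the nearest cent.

$95,172.25

E[u] = 0.05·√12100 + 0.25·√96100 + 0.05·√48400 + 0.65·√108900 = 0.05·110 + 0.25·310 + 0.05·220 + 0.65·330 = 308.5
CE = (308.5)² = 95172.25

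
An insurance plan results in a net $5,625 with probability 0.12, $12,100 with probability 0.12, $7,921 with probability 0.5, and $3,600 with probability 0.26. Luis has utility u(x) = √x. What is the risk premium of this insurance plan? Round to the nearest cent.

$250.21

E[u] = 0.12·√5625 + 0.12·√12100 + 0.5·√7921 + 0.26·√3600 = 0.12·75 + 0.12·110 + 0.5·89 + 0.26·60 = 82.3
CE = (82.3)² = 6773.29
Risk premium = EV − CE = 7023.5 − 6773.29 = 250.21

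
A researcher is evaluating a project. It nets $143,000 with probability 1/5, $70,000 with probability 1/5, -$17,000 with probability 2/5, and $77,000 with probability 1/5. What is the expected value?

$51,200

EV = 1/5 × 143000 + 1/5 × 70000 + 2/5 × (-17000) + 1/5 × 77000 = 28600 + 14000 − 6800 + 15400 = 51200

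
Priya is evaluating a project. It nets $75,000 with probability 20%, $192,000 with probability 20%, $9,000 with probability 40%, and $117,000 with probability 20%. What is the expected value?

$80,400

EV = 0.2 × 75000 + 0.2 × 192000 + 0.4 × 9000 + 0.2 × 117000 = 15000 + 38400 + 3600 + 23400 = 80400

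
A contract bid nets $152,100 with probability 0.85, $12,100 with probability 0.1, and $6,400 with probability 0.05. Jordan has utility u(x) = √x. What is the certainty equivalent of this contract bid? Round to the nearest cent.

$120,062.25

E[u] = 0.85·√152100 + 0.1·√12100 + 0.05·√6400 = 0.85·390 + 0.1·110 + 0.05·80 = 346.5
CE = (346.5)² = 120062.25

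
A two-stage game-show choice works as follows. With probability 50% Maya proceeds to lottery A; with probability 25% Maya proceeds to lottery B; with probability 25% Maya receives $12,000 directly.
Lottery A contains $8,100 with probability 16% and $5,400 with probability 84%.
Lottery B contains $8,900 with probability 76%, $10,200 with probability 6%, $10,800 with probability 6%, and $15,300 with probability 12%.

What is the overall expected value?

$8,381

EV(A) = 0.16 × 8100 + 0.84 × 5400 = 1296 + 4536 = 5832
EV(B) = 0.76 × 8900 + 0.06 × 10200 + 0.06 × 10800 + 0.12 × 15300 = 6764 + 612 + 648 + 1836 = 9860
Branch C: 12000 (certain)
Overall = 0.5 × 5832 + 0.25 × 9860 + 0.25 × 12000 = 2916 + 2465 + 3000 = 8381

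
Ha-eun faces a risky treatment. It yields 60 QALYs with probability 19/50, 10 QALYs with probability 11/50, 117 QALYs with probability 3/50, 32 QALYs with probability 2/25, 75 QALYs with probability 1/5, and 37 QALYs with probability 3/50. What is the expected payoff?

EV = 19/50 × 60 + 11/50 × 10 + 3/50 × 117 + 2/25 × 32 + 1/5 × 75 + 3/50 × 37 = 22.8 + 2.2 + 7.02 + 2.56 + 15 + 2.22 = 51.8

51.8 QALYs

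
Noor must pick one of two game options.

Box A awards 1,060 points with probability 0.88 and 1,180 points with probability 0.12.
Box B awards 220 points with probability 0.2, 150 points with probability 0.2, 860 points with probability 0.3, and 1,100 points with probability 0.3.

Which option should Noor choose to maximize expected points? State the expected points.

Box A = 0.88 × 1060 + 0.12 × 1180 = 932.8 + 141.6 = 1074.4
Box B = 0.2 × 220 + 0.2 × 150 + 0.3 × 860 + 0.3 × 1100 = 44 + 30 + 258 + 330 = 662

Box A (1074.4 points)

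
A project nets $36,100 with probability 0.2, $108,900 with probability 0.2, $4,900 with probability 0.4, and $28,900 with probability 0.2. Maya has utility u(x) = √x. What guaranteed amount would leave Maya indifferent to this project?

E[u] = 0.2·√36100 + 0.2·√108900 + 0.4·√4900 + 0.2·√28900 = 0.2·190 + 0.2·330 + 0.4·70 + 0.2·170 = 166
CE = (166)² = 27556

$27,556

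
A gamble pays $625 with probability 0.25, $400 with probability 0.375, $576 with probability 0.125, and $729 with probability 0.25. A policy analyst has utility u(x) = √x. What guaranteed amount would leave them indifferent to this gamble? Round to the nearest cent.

$552.25

E[u] = 0.25·√625 + 0.375·√400 + 0.125·√576 + 0.25·√729 = 0.25·25 + 0.375·20 + 0.125·24 + 0.25·27 = 23.5
CE = (23.5)² = 552.25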